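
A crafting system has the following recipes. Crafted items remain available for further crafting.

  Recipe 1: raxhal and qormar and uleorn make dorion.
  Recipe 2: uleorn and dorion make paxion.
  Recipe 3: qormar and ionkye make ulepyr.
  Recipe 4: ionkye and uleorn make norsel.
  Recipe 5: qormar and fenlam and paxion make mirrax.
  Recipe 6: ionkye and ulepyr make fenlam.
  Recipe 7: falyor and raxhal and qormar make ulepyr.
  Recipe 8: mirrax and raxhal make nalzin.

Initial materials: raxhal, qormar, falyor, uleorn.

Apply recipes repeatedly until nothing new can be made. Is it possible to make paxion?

Using Recipe 1, raxhal, qormar, and uleorn make dorion.
Using Recipe 2, uleorn and dorion make paxion.

Yes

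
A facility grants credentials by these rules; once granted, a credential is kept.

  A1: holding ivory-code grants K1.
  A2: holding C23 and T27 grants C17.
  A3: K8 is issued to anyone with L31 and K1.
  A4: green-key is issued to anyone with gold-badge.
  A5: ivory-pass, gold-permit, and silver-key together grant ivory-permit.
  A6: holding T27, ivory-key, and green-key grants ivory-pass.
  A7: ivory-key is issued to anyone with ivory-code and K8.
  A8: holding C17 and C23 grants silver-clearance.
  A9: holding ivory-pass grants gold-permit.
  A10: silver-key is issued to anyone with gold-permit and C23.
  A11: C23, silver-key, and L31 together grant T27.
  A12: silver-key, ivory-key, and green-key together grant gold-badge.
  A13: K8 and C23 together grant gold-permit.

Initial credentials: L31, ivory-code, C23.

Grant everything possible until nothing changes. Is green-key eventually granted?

No

green-key would need gold-badge (A4), but gold-badge is never granted.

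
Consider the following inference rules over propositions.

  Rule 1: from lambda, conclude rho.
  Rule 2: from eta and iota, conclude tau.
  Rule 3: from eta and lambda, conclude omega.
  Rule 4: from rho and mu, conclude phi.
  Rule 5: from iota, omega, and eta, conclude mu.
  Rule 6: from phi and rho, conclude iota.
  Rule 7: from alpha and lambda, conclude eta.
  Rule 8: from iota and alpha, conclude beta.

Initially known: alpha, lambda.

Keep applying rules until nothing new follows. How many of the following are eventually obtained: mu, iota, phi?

0

mu would need iota, omega, and eta (Rule 5), but iota is never established.
iota would need phi and rho (Rule 6), but phi is never established.
phi would need rho and mu (Rule 4), but mu is never established.
None of the 3 are reached.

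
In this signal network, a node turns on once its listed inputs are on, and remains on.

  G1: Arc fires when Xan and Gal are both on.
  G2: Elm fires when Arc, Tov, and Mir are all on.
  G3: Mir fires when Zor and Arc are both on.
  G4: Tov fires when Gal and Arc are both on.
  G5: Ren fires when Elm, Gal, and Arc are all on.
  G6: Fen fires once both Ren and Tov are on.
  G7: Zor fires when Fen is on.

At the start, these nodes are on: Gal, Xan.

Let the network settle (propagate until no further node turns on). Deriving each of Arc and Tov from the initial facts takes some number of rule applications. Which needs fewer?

Arc: G1: Xan and Gal on → Arc on. [1 rule application]
Tov: Xan and Gal are on, so Arc fires (G1). Gal and Arc are on, so Tov fires (G4). [2 rule applications]
Arc needs fewer.

Arc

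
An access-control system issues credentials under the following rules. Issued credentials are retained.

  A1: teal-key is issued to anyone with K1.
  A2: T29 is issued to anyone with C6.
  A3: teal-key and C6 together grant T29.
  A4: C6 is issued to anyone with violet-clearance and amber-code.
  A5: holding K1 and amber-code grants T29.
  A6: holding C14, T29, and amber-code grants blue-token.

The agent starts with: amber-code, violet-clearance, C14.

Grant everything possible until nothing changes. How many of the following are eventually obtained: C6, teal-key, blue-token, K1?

2

Holding violet-clearance and amber-code grants C6 (A4).
Holding C6 grants T29 (A2).
Holding C14, T29, and amber-code grants blue-token (A6).
C6: reached.
teal-key would need K1 (A1), but K1 is never granted.
blue-token: reached.
No rule produces K1, and it is not given.
Reached: C6 and blue-token — 2 of the 4.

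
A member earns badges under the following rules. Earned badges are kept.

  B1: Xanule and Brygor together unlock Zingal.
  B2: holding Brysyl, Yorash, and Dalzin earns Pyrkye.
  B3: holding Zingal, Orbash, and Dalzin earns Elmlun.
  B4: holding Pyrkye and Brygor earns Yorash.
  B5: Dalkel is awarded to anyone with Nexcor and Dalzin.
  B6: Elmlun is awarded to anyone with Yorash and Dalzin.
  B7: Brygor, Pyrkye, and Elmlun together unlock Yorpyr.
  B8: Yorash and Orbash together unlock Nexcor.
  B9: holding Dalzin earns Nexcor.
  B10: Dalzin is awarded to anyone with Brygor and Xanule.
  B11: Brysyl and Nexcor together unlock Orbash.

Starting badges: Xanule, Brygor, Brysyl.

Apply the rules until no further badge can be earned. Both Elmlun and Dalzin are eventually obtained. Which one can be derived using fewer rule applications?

Dalzin

Dalzin: With Brygor and Xanule, Dalzin is earned (B10). [1 rule application]
Elmlun: With Xanule and Brygor, Zingal is earned (B1). With Brygor and Xanule, Dalzin is earned (B10). With Dalzin, Nexcor is earned (B9). With Brysyl and Nexcor, Orbash is earned (B11). With Zingal, Orbash, and Dalzin, Elmlun is earned (B3). [5 rule applications]
Dalzin needs fewer.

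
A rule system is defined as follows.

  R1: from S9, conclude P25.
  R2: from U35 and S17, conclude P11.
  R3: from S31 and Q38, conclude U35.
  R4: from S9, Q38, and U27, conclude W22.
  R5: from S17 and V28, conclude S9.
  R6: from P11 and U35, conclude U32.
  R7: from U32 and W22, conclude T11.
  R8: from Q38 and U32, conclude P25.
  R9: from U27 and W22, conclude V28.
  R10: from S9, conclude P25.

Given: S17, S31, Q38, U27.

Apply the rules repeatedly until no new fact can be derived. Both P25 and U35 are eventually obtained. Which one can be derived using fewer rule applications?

U35: S31 and Q38 hold, so U35 follows (R3). [1 rule application]
P25: From S31 and Q38, R3 gives U35. U35 and S17 hold, so P11 follows (R2). From P11 and U35, R6 gives U32. Q38 and U32 hold, so P25 follows (R8). [4 rule applications]
U35 needs fewer.

U35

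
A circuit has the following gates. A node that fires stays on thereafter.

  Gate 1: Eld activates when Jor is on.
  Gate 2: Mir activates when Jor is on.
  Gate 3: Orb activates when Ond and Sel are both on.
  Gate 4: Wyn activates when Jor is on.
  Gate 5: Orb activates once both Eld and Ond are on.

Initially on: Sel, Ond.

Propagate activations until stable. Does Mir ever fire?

Mir would need Jor (Gate 2), but Jor never turns on.

No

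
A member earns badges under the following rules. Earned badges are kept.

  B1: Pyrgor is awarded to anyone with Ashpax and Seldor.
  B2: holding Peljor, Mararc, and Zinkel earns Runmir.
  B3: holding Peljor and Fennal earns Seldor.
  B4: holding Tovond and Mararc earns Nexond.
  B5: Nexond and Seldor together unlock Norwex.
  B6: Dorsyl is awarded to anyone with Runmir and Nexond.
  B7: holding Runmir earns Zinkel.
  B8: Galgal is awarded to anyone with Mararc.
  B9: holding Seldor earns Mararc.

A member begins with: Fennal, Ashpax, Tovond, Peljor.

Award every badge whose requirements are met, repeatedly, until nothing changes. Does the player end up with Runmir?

No

Runmir would need Peljor, Mararc, and Zinkel (B2), but Zinkel is never earned.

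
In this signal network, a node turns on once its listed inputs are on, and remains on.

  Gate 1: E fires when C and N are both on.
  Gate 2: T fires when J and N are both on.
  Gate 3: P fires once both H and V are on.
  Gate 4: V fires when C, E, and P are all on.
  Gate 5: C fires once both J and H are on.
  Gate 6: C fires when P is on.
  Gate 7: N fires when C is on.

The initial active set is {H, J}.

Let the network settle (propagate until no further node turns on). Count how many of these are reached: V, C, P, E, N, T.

4

Gate 5: J and H on → C on.
C is on, so N fires (Gate 7).
C and N are on, so E fires (Gate 1).
J and N are on, so T fires (Gate 2).
V would need C, E, and P (Gate 4), but P never turns on.
C: reached.
P would need H and V (Gate 3), but V never turns on.
E: reached.
N: reached.
T: reached.
Reached: C, E, N, and T — 4 of the 6.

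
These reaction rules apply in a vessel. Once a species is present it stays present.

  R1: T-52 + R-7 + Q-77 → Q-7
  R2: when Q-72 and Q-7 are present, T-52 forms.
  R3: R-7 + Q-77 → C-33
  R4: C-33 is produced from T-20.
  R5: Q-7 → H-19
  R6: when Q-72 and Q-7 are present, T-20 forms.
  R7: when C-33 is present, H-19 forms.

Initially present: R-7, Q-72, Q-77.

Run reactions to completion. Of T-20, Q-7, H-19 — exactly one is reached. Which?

H-19

R-7 and Q-77 present → C-33 forms (R3).
C-33 present → H-19 forms (R7).
Q-7 would need T-52, R-7, and Q-77 (R1), but T-52 never forms. T-20 would need Q-72 and Q-7 (R6), but Q-7 never forms.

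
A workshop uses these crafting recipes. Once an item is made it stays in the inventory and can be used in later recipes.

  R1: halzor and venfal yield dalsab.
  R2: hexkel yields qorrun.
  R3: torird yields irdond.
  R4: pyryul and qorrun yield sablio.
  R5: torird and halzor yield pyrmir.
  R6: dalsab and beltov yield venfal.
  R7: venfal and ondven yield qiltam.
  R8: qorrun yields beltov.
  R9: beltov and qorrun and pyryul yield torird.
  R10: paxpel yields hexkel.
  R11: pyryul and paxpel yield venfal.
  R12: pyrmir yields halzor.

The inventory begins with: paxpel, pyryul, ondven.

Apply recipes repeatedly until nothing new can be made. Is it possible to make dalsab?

No

dalsab would need halzor and venfal (R1), but halzor is never obtained.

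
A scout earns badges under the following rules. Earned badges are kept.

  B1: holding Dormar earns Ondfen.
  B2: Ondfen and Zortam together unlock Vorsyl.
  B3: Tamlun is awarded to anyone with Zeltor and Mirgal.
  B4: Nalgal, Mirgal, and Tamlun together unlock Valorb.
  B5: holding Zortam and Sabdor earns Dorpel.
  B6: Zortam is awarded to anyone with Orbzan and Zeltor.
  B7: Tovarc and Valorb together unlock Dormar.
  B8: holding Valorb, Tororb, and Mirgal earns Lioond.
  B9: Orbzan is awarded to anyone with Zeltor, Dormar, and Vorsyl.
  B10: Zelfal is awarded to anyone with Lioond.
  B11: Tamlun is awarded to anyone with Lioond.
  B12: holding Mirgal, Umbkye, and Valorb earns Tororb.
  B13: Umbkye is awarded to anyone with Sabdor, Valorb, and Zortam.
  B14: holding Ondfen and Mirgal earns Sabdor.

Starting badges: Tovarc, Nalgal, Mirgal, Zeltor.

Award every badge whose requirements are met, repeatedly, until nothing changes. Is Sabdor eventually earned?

With Zeltor and Mirgal, Tamlun is earned (B3).
With Nalgal, Mirgal, and Tamlun, Valorb is earned (B4).
With Tovarc and Valorb, Dormar is earned (B7).
With Dormar, Ondfen is earned (B1).
With Ondfen and Mirgal, Sabdor is earned (B14).

Yes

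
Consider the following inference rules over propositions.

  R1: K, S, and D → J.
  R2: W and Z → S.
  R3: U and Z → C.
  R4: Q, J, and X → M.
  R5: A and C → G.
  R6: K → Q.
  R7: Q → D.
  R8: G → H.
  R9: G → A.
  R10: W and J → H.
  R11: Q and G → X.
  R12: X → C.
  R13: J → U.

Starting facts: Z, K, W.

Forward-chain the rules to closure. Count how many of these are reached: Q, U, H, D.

W and Z hold, so S follows (R2).
From K, R6 gives Q.
Q holds, so D follows (R7).
K, S, and D hold, so J follows (R1).
From J, R13 gives U.
W and J hold, so H follows (R10).
Q: reached.
U: reached.
H: reached.
D: reached.
All 4 are reached.

4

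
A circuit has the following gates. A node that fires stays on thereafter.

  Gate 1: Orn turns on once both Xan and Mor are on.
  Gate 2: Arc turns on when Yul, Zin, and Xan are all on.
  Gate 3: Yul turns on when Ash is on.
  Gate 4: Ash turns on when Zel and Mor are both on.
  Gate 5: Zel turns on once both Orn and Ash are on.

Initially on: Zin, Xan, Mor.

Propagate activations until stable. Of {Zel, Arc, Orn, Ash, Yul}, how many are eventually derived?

Gate 1: Xan and Mor on → Orn on.
Zel would need Orn and Ash (Gate 5), but Ash never turns on.
Arc would need Yul, Zin, and Xan (Gate 2), but Yul never turns on.
Orn: reached.
Ash would need Zel and Mor (Gate 4), but Zel never turns on.
Yul would need Ash (Gate 3), but Ash never turns on.
Reached: Orn — 1 of the 5.

1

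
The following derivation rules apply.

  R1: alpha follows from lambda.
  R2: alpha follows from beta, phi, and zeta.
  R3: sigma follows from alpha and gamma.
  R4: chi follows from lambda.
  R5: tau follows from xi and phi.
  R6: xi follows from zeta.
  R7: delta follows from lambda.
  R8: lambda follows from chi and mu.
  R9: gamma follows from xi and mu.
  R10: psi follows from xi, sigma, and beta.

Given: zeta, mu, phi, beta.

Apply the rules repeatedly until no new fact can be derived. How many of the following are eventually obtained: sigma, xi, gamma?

beta, phi, and zeta hold, so alpha follows (R2).
zeta holds, so xi follows (R6).
xi and mu hold, so gamma follows (R9).
From alpha and gamma, R3 gives sigma.
sigma: reached.
xi: reached.
gamma: reached.
All 3 are reached.

3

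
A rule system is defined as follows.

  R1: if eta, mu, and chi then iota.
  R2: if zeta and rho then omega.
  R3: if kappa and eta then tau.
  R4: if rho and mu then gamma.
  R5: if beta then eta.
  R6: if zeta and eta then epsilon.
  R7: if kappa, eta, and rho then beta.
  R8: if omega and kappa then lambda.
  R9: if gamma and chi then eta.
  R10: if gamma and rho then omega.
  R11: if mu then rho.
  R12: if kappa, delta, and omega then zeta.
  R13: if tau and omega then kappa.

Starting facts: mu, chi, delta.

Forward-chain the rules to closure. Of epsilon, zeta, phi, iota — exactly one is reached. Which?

iota

From mu, R11 gives rho.
From rho and mu, R4 gives gamma.
gamma and chi hold, so eta follows (R9).
eta, mu, and chi hold, so iota follows (R1).
No rule produces phi, and it is not given. epsilon would need zeta and eta (R6), but zeta is never established. zeta would need kappa, delta, and omega (R12), but kappa is never established.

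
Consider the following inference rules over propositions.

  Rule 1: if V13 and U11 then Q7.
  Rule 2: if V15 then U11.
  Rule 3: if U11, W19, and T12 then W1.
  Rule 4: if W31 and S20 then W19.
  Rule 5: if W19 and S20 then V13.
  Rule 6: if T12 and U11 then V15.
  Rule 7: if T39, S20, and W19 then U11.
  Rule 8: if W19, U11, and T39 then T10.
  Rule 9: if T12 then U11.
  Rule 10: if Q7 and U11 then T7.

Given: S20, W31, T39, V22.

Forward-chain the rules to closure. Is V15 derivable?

V15 would need T12 and U11 (Rule 6), but T12 is never established.

No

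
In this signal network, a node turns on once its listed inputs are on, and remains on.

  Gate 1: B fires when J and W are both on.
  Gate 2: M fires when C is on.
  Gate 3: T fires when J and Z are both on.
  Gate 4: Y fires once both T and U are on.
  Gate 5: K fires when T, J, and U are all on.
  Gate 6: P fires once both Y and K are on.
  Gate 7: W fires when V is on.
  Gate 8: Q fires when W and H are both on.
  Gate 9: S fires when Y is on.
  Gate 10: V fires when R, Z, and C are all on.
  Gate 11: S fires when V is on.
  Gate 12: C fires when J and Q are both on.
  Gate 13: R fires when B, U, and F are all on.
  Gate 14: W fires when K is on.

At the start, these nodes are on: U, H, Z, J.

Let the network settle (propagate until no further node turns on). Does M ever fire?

Gate 3: J and Z on → T on.
Gate 5: T, J, and U on → K on.
K is on, so W fires (Gate 14).
Gate 8: W and H on → Q on.
J and Q are on, so C fires (Gate 12).
C is on, so M fires (Gate 2).

Yes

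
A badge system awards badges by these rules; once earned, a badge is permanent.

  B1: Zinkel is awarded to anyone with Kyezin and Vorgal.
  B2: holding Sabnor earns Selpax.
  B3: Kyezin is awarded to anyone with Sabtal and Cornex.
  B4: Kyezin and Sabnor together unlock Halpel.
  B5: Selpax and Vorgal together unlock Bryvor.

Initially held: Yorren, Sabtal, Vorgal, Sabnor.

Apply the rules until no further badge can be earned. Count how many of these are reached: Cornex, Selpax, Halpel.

1

With Sabnor, Selpax is earned (B2).
No rule produces Cornex, and it is not given.
Selpax: reached.
Halpel would need Kyezin and Sabnor (B4), but Kyezin is never earned.
Reached: Selpax — 1 of the 3.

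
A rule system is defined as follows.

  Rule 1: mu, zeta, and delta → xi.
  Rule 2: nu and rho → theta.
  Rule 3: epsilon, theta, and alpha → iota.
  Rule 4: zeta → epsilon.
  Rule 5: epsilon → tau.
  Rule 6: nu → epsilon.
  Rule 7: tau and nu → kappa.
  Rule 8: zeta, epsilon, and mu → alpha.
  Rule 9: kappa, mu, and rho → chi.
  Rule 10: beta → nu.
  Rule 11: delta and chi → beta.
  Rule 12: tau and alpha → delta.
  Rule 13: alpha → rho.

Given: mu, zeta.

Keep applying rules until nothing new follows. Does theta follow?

theta would need nu and rho (Rule 2), but nu is never established.

No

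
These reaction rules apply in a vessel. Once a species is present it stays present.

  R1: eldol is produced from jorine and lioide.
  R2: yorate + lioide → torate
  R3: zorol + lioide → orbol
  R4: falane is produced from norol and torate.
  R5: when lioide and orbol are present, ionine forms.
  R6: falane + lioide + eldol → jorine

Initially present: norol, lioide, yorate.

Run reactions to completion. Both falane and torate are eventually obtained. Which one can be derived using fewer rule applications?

torate: yorate and lioide present → torate forms (R2). [1 rule application]
falane: yorate and lioide present → torate forms (R2). norol and torate present → falane forms (R4). [2 rule applications]
torate needs fewer.

torate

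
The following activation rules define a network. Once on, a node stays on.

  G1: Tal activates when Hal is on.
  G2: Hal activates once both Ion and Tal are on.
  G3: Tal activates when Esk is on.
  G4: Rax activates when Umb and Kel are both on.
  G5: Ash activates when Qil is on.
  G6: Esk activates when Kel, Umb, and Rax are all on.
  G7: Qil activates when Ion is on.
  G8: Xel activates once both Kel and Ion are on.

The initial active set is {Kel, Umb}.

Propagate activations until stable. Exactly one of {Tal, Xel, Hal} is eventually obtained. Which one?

G4: Umb and Kel on → Rax on.
Kel, Umb, and Rax are on, so Esk activates (G6).
G3: Esk on → Tal on.
Hal would need Ion and Tal (G2), but Ion never turns on. Xel would need Kel and Ion (G8), but Ion never turns on.

Tal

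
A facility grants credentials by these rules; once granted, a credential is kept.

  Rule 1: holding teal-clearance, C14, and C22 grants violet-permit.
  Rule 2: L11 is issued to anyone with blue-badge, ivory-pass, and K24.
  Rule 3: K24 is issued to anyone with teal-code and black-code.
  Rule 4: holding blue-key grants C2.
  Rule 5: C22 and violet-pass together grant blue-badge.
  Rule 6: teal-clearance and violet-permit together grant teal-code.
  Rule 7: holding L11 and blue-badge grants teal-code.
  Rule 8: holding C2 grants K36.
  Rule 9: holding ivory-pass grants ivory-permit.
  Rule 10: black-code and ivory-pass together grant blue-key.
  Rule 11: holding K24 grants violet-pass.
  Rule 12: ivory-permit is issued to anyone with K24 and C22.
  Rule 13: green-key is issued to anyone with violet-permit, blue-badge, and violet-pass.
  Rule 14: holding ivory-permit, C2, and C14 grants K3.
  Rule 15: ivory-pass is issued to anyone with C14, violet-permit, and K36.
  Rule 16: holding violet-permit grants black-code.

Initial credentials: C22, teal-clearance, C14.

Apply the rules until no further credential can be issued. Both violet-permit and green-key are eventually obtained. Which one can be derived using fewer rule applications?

violet-permit: Holding teal-clearance, C14, and C22 grants violet-permit (Rule 1). [1 rule application]
green-key: Holding teal-clearance, C14, and C22 grants violet-permit (Rule 1). Holding teal-clearance and violet-permit grants teal-code (Rule 6). Holding violet-permit grants black-code (Rule 16). Holding teal-code and black-code grants K24 (Rule 3). Holding K24 grants violet-pass (Rule 11). Holding C22 and violet-pass grants blue-badge (Rule 5). Holding violet-permit, blue-badge, and violet-pass grants green-key (Rule 13). [7 rule applications]
violet-permit needs fewer.

violet-permit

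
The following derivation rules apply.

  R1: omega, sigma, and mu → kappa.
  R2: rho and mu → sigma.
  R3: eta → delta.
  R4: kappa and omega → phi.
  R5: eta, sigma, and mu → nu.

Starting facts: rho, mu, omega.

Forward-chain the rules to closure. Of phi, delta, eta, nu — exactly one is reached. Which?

phi

rho and mu hold, so sigma follows (R2).
omega, sigma, and mu hold, so kappa follows (R1).
From kappa and omega, R4 gives phi.
No rule produces eta, and it is not given. delta would need eta (R3), but eta is never established. nu would need eta, sigma, and mu (R5), but eta is never established.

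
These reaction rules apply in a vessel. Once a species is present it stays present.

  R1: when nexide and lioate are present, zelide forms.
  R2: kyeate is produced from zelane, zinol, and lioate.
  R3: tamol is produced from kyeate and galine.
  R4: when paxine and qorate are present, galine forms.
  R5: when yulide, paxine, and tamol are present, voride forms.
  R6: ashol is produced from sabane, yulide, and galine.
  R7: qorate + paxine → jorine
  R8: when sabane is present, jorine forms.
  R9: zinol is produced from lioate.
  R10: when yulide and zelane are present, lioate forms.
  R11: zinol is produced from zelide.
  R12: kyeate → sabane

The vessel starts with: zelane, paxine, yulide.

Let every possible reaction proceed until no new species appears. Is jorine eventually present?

yulide and zelane present → lioate forms (R10).
lioate present → zinol forms (R9).
zelane, zinol, and lioate present → kyeate forms (R2).
kyeate present → sabane forms (R12).
sabane present → jorine forms (R8).

Yes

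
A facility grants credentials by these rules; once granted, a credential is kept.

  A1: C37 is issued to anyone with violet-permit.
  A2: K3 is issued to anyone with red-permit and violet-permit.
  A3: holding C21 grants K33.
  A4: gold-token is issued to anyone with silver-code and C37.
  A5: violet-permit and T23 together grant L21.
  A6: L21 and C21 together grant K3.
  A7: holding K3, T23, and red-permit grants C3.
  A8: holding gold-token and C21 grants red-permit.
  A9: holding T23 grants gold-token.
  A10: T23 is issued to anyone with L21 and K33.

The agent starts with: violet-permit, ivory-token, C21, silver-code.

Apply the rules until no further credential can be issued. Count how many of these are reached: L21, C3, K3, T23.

1

Holding violet-permit grants C37 (A1).
Holding silver-code and C37 grants gold-token (A4).
Holding gold-token and C21 grants red-permit (A8).
Holding red-permit and violet-permit grants K3 (A2).
L21 would need violet-permit and T23 (A5), but T23 is never granted.
C3 would need K3, T23, and red-permit (A7), but T23 is never granted.
K3: reached.
T23 would need L21 and K33 (A10), but L21 is never granted.
Reached: K3 — 1 of the 4.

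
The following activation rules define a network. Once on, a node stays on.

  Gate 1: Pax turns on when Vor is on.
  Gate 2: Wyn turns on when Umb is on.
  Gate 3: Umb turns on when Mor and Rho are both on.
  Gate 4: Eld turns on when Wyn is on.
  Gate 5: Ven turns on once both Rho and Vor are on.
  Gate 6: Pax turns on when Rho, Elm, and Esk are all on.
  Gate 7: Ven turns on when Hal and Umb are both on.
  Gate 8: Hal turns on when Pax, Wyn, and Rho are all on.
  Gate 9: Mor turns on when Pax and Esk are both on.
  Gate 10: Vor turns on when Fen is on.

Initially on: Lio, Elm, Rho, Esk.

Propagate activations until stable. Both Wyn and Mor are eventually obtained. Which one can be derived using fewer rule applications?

Mor

Mor: Gate 6: Rho, Elm, and Esk on → Pax on. Gate 9: Pax and Esk on → Mor on. [2 rule applications]
Wyn: Rho, Elm, and Esk are on, so Pax turns on (Gate 6). Pax and Esk are on, so Mor turns on (Gate 9). Gate 3: Mor and Rho on → Umb on. Umb is on, so Wyn turns on (Gate 2). [4 rule applications]
Mor needs fewer.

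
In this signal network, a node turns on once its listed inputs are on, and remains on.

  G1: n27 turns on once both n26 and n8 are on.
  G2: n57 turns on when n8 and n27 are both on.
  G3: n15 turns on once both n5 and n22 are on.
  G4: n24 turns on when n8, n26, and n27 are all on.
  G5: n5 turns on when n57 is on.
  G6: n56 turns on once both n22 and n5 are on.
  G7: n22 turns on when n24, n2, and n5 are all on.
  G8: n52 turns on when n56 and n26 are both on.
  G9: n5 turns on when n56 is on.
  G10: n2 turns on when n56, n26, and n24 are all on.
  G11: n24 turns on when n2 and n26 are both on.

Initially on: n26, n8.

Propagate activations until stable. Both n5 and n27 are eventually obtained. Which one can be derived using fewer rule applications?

n27

n27: G1: n26 and n8 on → n27 on. [1 rule application]
n5: G1: n26 and n8 on → n27 on. n8 and n27 are on, so n57 turns on (G2). n57 is on, so n5 turns on (G5). [3 rule applications]
n27 needs fewer.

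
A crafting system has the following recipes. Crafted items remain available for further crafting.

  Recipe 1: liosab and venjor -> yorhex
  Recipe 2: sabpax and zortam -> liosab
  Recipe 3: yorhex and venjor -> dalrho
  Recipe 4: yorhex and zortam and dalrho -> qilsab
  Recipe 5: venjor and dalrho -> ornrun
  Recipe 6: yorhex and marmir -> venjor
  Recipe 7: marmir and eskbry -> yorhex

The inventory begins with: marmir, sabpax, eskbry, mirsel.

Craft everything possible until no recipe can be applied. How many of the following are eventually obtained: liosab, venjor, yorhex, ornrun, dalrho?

4

marmir and eskbry -> yorhex (Recipe 7).
Using Recipe 6, yorhex and marmir make venjor.
Using Recipe 3, yorhex and venjor make dalrho.
Using Recipe 5, venjor and dalrho make ornrun.
liosab would need sabpax and zortam (Recipe 2), but zortam is never obtained.
venjor: reached.
yorhex: reached.
ornrun: reached.
dalrho: reached.
Reached: venjor, yorhex, ornrun, and dalrho — 4 of the 5.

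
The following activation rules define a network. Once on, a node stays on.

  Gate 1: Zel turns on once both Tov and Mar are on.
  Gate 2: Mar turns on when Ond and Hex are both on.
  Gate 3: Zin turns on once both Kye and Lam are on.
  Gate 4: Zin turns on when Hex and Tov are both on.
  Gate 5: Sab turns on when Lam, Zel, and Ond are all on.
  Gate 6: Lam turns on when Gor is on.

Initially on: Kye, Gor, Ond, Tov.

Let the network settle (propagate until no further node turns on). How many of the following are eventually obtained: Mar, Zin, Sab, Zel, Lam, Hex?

Gor is on, so Lam turns on (Gate 6).
Gate 3: Kye and Lam on → Zin on.
Mar would need Ond and Hex (Gate 2), but Hex never turns on.
Zin: reached.
Sab would need Lam, Zel, and Ond (Gate 5), but Zel never turns on.
Zel would need Tov and Mar (Gate 1), but Mar never turns on.
Lam: reached.
No rule produces Hex, and it is not given.
Reached: Zin and Lam — 2 of the 6.

2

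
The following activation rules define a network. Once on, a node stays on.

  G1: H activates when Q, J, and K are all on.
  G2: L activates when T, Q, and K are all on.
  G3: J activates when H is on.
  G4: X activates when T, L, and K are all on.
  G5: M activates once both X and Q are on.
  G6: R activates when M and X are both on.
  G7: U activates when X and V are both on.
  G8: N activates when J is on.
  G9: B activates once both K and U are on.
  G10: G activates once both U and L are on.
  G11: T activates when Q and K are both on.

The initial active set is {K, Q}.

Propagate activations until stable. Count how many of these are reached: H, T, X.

2

G11: Q and K on → T on.
G2: T, Q, and K on → L on.
G4: T, L, and K on → X on.
H would need Q, J, and K (G1), but J never turns on.
T: reached.
X: reached.
Reached: T and X — 2 of the 3.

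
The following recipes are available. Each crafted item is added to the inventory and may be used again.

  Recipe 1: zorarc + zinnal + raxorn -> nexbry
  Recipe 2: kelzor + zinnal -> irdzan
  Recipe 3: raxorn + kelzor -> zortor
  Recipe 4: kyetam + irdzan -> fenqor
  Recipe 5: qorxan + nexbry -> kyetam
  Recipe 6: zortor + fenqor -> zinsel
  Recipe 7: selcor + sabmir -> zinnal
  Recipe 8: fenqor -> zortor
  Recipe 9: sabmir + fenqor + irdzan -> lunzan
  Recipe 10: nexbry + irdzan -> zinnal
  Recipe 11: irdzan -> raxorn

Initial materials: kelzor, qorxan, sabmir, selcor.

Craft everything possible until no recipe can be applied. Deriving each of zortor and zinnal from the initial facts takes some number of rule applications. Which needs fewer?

zinnal: selcor + sabmir -> zinnal (Recipe 7). [1 rule application]
zortor: selcor + sabmir -> zinnal (Recipe 7). Using Recipe 2, kelzor and zinnal make irdzan. irdzan -> raxorn (Recipe 11). Using Recipe 3, raxorn and kelzor make zortor. [4 rule applications]
zinnal needs fewer.

zinnal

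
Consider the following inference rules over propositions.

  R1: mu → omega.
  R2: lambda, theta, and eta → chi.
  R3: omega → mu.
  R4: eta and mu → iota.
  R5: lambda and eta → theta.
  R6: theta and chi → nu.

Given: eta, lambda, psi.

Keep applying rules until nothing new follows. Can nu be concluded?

Yes

lambda and eta hold, so theta follows (R5).
From lambda, theta, and eta, R2 gives chi.
theta and chi hold, so nu follows (R6).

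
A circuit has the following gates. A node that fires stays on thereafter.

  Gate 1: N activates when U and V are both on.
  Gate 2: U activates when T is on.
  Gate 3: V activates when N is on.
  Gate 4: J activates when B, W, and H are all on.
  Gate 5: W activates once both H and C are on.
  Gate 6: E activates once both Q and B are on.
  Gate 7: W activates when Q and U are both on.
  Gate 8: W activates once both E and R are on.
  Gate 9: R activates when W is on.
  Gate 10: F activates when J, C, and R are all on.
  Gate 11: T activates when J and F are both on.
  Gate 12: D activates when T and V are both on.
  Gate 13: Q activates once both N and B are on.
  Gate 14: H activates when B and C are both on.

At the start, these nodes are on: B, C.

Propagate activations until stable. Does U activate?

Yes

Gate 14: B and C on → H on.
H and C are on, so W activates (Gate 5).
Gate 4: B, W, and H on → J on.
Gate 9: W on → R on.
Gate 10: J, C, and R on → F on.
J and F are on, so T activates (Gate 11).
T is on, so U activates (Gate 2).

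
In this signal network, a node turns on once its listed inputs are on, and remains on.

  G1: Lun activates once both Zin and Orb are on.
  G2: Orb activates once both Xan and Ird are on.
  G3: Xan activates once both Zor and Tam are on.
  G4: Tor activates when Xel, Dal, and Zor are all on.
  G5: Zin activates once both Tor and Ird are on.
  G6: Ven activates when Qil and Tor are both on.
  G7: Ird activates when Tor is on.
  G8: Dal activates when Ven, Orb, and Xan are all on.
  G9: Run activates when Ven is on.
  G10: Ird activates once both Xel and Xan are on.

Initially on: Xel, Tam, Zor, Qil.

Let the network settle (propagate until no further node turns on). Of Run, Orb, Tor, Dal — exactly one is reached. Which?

G3: Zor and Tam on → Xan on.
Xel and Xan are on, so Ird activates (G10).
Xan and Ird are on, so Orb activates (G2).
Tor would need Xel, Dal, and Zor (G4), but Dal never turns on. Run would need Ven (G9), but Ven never turns on. Dal would need Ven, Orb, and Xan (G8), but Ven never turns on.

Orb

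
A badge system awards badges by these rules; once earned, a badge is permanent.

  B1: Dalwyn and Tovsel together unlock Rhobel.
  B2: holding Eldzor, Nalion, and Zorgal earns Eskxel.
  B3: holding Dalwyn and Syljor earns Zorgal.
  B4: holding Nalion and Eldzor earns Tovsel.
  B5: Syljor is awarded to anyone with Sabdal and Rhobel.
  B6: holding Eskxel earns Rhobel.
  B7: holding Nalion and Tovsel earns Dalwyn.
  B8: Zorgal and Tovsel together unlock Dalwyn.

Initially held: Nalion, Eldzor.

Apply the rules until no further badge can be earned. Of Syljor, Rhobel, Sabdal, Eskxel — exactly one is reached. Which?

Rhobel

With Nalion and Eldzor, Tovsel is earned (B4).
With Nalion and Tovsel, Dalwyn is earned (B7).
With Dalwyn and Tovsel, Rhobel is earned (B1).
Eskxel would need Eldzor, Nalion, and Zorgal (B2), but Zorgal is never earned. Syljor would need Sabdal and Rhobel (B5), but Sabdal is never earned. No rule produces Sabdal, and it is not given.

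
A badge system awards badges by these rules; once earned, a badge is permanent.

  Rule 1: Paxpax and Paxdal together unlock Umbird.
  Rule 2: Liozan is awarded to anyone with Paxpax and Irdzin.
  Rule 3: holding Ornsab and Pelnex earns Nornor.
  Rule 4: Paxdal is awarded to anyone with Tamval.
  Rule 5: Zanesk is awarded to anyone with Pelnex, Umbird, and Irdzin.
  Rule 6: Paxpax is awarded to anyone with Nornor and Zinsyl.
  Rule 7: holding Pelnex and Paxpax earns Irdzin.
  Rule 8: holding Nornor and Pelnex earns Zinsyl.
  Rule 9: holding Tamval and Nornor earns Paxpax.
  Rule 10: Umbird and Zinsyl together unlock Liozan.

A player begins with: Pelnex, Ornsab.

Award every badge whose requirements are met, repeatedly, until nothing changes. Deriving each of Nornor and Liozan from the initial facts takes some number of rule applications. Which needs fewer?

Nornor

Nornor: With Ornsab and Pelnex, Nornor is earned (Rule 3). [1 rule application]
Liozan: With Ornsab and Pelnex, Nornor is earned (Rule 3). With Nornor and Pelnex, Zinsyl is earned (Rule 8). With Nornor and Zinsyl, Paxpax is earned (Rule 6). With Pelnex and Paxpax, Irdzin is earned (Rule 7). With Paxpax and Irdzin, Liozan is earned (Rule 2). [5 rule applications]
Nornor needs fewer.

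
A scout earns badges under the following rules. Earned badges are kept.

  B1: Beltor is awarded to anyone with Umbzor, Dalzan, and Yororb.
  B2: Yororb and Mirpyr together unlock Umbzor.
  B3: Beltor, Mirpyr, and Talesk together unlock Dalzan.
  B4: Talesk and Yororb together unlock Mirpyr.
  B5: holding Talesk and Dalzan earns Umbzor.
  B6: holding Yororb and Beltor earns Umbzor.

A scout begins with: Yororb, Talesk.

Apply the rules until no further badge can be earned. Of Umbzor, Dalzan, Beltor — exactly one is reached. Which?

With Talesk and Yororb, Mirpyr is earned (B4).
With Yororb and Mirpyr, Umbzor is earned (B2).
Beltor would need Umbzor, Dalzan, and Yororb (B1), but Dalzan is never earned. Dalzan would need Beltor, Mirpyr, and Talesk (B3), but Beltor is never earned.

Umbzor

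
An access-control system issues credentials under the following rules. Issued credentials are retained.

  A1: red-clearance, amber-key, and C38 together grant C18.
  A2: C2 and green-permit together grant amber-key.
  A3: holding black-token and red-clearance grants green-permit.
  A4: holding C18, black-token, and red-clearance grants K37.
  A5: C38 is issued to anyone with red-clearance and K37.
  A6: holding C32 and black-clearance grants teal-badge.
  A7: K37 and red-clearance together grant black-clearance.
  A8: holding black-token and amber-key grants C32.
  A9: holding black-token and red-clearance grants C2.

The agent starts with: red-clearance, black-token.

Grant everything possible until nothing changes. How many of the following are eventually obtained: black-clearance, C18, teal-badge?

0

black-clearance would need K37 and red-clearance (A7), but K37 is never granted.
C18 would need red-clearance, amber-key, and C38 (A1), but C38 is never granted.
teal-badge would need C32 and black-clearance (A6), but black-clearance is never granted.
None of the 3 are reached.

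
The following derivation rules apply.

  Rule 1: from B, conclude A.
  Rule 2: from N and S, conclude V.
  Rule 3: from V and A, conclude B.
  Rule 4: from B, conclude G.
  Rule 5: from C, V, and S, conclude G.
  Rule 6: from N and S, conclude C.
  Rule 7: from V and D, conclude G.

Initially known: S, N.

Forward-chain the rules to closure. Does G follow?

Yes

From N and S, Rule 6 gives C.
N and S hold, so V follows (Rule 2).
C, V, and S hold, so G follows (Rule 5).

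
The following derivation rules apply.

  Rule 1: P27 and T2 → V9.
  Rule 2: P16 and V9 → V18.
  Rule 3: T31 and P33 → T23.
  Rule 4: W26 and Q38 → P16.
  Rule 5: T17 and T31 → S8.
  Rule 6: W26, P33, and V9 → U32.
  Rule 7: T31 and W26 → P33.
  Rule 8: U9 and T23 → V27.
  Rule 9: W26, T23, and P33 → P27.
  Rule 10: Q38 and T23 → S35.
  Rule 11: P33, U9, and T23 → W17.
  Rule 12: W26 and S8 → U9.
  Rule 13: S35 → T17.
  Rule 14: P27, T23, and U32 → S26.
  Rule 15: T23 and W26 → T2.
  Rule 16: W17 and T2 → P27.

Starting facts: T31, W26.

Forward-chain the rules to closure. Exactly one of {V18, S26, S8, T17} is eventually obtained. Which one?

From T31 and W26, Rule 7 gives P33.
From T31 and P33, Rule 3 gives T23.
From W26, T23, and P33, Rule 9 gives P27.
T23 and W26 hold, so T2 follows (Rule 15).
P27 and T2 hold, so V9 follows (Rule 1).
From W26, P33, and V9, Rule 6 gives U32.
P27, T23, and U32 hold, so S26 follows (Rule 14).
S8 would need T17 and T31 (Rule 5), but T17 is never established. V18 would need P16 and V9 (Rule 2), but P16 is never established. T17 would need S35 (Rule 13), but S35 is never established.

S26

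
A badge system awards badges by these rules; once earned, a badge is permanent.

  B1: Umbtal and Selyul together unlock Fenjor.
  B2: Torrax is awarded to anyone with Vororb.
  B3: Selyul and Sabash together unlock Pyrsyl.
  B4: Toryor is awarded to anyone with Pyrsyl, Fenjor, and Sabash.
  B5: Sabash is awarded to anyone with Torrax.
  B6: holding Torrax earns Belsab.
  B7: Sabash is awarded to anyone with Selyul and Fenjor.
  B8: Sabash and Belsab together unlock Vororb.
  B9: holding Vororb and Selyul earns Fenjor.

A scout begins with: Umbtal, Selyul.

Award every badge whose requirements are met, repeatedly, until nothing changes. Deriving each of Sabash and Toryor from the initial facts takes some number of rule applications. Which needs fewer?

Sabash

Sabash: With Umbtal and Selyul, Fenjor is earned (B1). With Selyul and Fenjor, Sabash is earned (B7). [2 rule applications]
Toryor: With Umbtal and Selyul, Fenjor is earned (B1). With Selyul and Fenjor, Sabash is earned (B7). With Selyul and Sabash, Pyrsyl is earned (B3). With Pyrsyl, Fenjor, and Sabash, Toryor is earned (B4). [4 rule applications]
Sabash needs fewer.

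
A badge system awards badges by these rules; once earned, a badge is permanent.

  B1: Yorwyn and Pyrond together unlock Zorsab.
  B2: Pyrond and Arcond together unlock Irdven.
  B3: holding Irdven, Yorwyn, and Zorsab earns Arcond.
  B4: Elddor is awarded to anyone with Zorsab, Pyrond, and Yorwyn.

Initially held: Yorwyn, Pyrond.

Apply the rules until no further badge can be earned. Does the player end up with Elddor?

With Yorwyn and Pyrond, Zorsab is earned (B1).
With Zorsab, Pyrond, and Yorwyn, Elddor is earned (B4).

Yes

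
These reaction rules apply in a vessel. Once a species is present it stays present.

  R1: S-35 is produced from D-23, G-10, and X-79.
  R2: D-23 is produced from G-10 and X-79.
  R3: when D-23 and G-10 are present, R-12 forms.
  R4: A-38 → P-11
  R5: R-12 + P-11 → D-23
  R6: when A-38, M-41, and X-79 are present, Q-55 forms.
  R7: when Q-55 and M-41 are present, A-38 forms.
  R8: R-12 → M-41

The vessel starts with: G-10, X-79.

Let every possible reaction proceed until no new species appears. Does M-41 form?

G-10 and X-79 present → D-23 forms (R2).
D-23 and G-10 present → R-12 forms (R3).
R-12 present → M-41 forms (R8).

Yes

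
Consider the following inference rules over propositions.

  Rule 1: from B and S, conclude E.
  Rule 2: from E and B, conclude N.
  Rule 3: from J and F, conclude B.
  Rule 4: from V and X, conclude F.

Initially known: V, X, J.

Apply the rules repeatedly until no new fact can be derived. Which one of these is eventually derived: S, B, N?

B

V and X hold, so F follows (Rule 4).
From J and F, Rule 3 gives B.
No rule produces S, and it is not given. N would need E and B (Rule 2), but E is never established.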